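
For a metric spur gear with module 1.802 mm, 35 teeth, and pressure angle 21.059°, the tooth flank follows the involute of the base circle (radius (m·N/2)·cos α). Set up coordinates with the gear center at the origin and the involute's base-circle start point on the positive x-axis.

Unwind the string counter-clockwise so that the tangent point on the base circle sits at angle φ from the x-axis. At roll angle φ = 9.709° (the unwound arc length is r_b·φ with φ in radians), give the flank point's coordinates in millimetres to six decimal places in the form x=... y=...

x=29.848297 y=0.047595

pitch radius r_p = m·N/2 = 1.802·35/2 = 31.535000
base radius r_b = r_p·cos α = 31.535000·cos 21.059° = 29.428806
roll angle φ = 9.709° = 0.16945402 rad
x = r_b·(cos φ + φ·sin φ) = 29.428806·(0.98567699 + 0.16945402·0.16864421) = 29.848297
y = r_b·(sin φ − φ·cos φ) = 29.428806·(0.16864421 − 0.16945402·0.98567699) = 0.047595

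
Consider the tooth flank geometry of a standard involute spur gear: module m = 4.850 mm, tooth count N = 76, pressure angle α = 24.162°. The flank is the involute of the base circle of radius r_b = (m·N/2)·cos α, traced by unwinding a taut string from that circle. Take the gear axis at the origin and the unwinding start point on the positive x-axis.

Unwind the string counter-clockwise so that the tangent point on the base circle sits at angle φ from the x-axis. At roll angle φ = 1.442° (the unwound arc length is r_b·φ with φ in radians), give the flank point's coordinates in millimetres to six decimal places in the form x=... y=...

pitch radius r_p = m·N/2 = 4.850·76/2 = 184.300000
base radius r_b = r_p·cos α = 184.300000·cos 24.162° = 168.153806
roll angle φ = 1.442° = 0.02516765 rad
x = r_b·(cos φ + φ·sin φ) = 168.153806·(0.99968331 + 0.02516765·0.02516499) = 168.207053
y = r_b·(sin φ − φ·cos φ) = 168.153806·(0.02516499 − 0.02516765·0.99968331) = 0.000893

x=168.207053 y=0.000893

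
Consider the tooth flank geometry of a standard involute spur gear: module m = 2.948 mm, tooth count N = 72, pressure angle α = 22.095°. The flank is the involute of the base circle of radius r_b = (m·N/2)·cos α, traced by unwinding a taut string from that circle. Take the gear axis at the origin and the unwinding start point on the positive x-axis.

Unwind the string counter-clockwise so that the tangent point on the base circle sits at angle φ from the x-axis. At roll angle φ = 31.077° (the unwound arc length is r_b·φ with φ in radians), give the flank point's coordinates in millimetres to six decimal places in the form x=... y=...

pitch radius r_p = m·N/2 = 2.948·72/2 = 106.128000
base radius r_b = r_p·cos α = 106.128000·cos 22.095° = 98.334115
roll angle φ = 31.077° = 0.54239597 rad
x = r_b·(cos φ + φ·sin φ) = 98.334115·(0.85647437 + 0.54239597·0.51618956) = 111.752149
y = r_b·(sin φ − φ·cos φ) = 98.334115·(0.51618956 − 0.54239597·0.85647437) = 5.078103

x=111.752149 y=5.078103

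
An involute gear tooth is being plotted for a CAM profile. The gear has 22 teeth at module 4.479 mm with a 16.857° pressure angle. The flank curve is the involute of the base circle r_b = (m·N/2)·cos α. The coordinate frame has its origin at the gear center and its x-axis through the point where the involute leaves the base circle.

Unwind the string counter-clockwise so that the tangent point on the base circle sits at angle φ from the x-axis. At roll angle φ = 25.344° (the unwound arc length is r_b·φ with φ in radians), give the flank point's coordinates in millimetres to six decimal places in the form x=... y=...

pitch radius r_p = m·N/2 = 4.479·22/2 = 49.269000
base radius r_b = r_p·cos α = 49.269000·cos 16.857° = 47.151984
roll angle φ = 25.344° = 0.44233625 rad
x = r_b·(cos φ + φ·sin φ) = 47.151984·(0.90375410 + 0.44233625·0.42805202) = 51.541693
y = r_b·(sin φ − φ·cos φ) = 47.151984·(0.42805202 − 0.44233625·0.90375410) = 1.333874

x=51.541693 y=1.333874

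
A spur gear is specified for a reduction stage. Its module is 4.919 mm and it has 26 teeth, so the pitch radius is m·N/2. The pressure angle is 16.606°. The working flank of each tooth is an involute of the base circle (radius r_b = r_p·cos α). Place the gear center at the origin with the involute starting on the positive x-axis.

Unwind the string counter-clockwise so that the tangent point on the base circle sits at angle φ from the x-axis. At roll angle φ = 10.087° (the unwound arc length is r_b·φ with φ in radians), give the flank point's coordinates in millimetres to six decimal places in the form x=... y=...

pitch radius r_p = m·N/2 = 4.919·26/2 = 63.947000
base radius r_b = r_p·cos α = 63.947000·cos 16.606° = 61.279940
roll angle φ = 10.087° = 0.17605136 rad
x = r_b·(cos φ + φ·sin φ) = 61.279940·(0.98454294 + 0.17605136·0.17514334) = 62.222252
y = r_b·(sin φ − φ·cos φ) = 61.279940·(0.17514334 − 0.17605136·0.98454294) = 0.111114

x=62.222252 y=0.111114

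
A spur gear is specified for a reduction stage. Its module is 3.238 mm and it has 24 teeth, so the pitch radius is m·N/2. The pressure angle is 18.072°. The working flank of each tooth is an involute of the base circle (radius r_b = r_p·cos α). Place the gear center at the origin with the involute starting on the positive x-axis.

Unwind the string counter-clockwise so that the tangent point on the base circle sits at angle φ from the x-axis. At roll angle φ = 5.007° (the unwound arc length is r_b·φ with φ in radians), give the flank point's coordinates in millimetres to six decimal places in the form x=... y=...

x=37.079913 y=0.008211

pitch radius r_p = m·N/2 = 3.238·24/2 = 38.856000
base radius r_b = r_p·cos α = 38.856000·cos 18.072° = 36.939134
roll angle φ = 5.007° = 0.08738864 rad
x = r_b·(cos φ + φ·sin φ) = 36.939134·(0.99618404 + 0.08738864·0.08727745) = 37.079913
y = r_b·(sin φ − φ·cos φ) = 36.939134·(0.08727745 − 0.08738864·0.99618404) = 0.008211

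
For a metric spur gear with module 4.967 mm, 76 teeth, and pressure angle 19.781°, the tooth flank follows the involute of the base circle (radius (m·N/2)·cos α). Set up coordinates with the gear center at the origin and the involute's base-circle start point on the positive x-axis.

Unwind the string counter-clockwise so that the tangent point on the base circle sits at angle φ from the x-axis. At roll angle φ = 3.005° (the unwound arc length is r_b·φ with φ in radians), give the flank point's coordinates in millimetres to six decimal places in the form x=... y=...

x=177.852780 y=0.008539

pitch radius r_p = m·N/2 = 4.967·76/2 = 188.746000
base radius r_b = r_p·cos α = 188.746000·cos 19.781° = 177.608674
roll angle φ = 3.005° = 0.05244714 rad
x = r_b·(cos φ + φ·sin φ) = 177.608674·(0.99862496 + 0.05244714·0.05242310) = 177.852780
y = r_b·(sin φ − φ·cos φ) = 177.608674·(0.05242310 − 0.05244714·0.99862496) = 0.008539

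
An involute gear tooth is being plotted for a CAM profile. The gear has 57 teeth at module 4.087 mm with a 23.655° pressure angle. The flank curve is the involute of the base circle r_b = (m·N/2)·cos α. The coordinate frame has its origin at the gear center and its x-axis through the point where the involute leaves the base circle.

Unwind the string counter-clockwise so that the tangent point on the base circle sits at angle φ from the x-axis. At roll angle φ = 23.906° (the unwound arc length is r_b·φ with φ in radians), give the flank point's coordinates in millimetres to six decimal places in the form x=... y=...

pitch radius r_p = m·N/2 = 4.087·57/2 = 116.479500
base radius r_b = r_p·cos α = 116.479500·cos 23.655° = 106.692659
roll angle φ = 23.906° = 0.41723841 rad
x = r_b·(cos φ + φ·sin φ) = 106.692659·(0.91421152 + 0.41723841·0.40523733) = 115.579315
y = r_b·(sin φ − φ·cos φ) = 106.692659·(0.40523733 − 0.41723841·0.91421152) = 2.538556

x=115.579315 y=2.538556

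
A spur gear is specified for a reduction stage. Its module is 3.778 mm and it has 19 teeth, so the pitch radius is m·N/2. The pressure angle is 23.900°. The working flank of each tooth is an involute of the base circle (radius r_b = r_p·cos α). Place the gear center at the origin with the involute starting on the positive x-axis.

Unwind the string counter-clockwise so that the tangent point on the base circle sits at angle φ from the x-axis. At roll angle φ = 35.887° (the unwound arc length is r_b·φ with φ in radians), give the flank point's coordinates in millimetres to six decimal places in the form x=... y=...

x=38.632360 y=2.583689

pitch radius r_p = m·N/2 = 3.778·19/2 = 35.891000
base radius r_b = r_p·cos α = 35.891000·cos 23.900° = 32.813489
roll angle φ = 35.887° = 0.62634631 rad
x = r_b·(cos φ + φ·sin φ) = 32.813489·(0.81017466 + 0.62634631·0.58618855) = 38.632360
y = r_b·(sin φ − φ·cos φ) = 32.813489·(0.58618855 − 0.62634631·0.81017466) = 2.583689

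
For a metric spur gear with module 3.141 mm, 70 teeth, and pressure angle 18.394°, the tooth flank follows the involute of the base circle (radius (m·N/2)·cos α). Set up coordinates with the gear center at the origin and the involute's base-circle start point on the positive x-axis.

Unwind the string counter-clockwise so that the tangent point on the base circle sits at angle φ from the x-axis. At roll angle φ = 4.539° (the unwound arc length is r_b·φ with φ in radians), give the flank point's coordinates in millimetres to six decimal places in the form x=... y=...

x=104.645149 y=0.017277

pitch radius r_p = m·N/2 = 3.141·70/2 = 109.935000
base radius r_b = r_p·cos α = 109.935000·cos 18.394° = 104.318318
roll angle φ = 4.539° = 0.07922049 rad
x = r_b·(cos φ + φ·sin φ) = 104.318318·(0.99686370 + 0.07922049·0.07913766) = 104.645149
y = r_b·(sin φ − φ·cos φ) = 104.318318·(0.07913766 − 0.07922049·0.99686370) = 0.017277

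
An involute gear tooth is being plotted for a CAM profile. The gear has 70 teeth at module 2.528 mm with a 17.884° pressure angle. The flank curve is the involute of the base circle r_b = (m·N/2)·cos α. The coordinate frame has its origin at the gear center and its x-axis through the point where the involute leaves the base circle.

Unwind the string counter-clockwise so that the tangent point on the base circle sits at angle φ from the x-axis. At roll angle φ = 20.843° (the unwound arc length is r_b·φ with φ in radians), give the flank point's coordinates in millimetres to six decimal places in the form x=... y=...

pitch radius r_p = m·N/2 = 2.528·70/2 = 88.480000
base radius r_b = r_p·cos α = 88.480000·cos 17.884° = 84.204664
roll angle φ = 20.843° = 0.36377898 rad
x = r_b·(cos φ + φ·sin φ) = 84.204664·(0.93455891 + 0.36377898·0.35580844) = 89.593302
y = r_b·(sin φ − φ·cos φ) = 84.204664·(0.35580844 − 0.36377898·0.93455891) = 1.333428

x=89.593302 y=1.333428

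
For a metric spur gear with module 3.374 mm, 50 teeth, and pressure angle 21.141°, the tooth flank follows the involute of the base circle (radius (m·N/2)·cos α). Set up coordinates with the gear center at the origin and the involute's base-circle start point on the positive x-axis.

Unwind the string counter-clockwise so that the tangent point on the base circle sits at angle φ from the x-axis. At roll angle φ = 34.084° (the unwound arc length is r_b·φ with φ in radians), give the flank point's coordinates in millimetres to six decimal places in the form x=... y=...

x=91.385719 y=5.327706

pitch radius r_p = m·N/2 = 3.374·50/2 = 84.350000
base radius r_b = r_p·cos α = 84.350000·cos 21.141° = 78.672881
roll angle φ = 34.084° = 0.59487802 rad
x = r_b·(cos φ + φ·sin φ) = 78.672881·(0.82821686 + 0.59487802·0.56040773) = 91.385719
y = r_b·(sin φ − φ·cos φ) = 78.672881·(0.56040773 − 0.59487802·0.82821686) = 5.327706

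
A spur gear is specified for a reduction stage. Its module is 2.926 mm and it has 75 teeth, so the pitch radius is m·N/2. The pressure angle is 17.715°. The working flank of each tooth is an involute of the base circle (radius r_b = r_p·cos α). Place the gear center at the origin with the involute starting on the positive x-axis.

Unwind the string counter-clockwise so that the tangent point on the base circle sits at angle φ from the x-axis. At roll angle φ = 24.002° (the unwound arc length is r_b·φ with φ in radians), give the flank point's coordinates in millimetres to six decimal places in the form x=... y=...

pitch radius r_p = m·N/2 = 2.926·75/2 = 109.725000
base radius r_b = r_p·cos α = 109.725000·cos 17.715° = 104.522044
roll angle φ = 24.002° = 0.41891393 rad
x = r_b·(cos φ + φ·sin φ) = 104.522044·(0.91353126 + 0.41891393·0.40676853) = 113.294815
y = r_b·(sin φ − φ·cos φ) = 104.522044·(0.40676853 − 0.41891393·0.91353126) = 2.516636

x=113.294815 y=2.516636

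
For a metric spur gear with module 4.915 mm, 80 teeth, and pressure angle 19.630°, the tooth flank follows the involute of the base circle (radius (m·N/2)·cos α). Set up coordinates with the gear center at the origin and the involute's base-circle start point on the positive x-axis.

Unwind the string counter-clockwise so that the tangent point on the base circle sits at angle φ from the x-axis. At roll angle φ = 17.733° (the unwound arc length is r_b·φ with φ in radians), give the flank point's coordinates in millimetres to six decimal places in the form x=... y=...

pitch radius r_p = m·N/2 = 4.915·80/2 = 196.600000
base radius r_b = r_p·cos α = 196.600000·cos 19.630° = 185.173939
roll angle φ = 17.733° = 0.30949924 rad
x = r_b·(cos φ + φ·sin φ) = 185.173939·(0.95248621 + 0.30949924·0.30458170) = 193.831564
y = r_b·(sin φ − φ·cos φ) = 185.173939·(0.30458170 − 0.30949924·0.95248621) = 1.812473

x=193.831564 y=1.812473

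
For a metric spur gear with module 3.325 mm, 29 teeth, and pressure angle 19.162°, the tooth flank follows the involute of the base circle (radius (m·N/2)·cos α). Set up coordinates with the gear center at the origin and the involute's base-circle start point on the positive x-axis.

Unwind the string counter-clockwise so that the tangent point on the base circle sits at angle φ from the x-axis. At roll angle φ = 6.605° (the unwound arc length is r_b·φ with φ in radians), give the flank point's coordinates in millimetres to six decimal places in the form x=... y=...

x=45.842851 y=0.023225

pitch radius r_p = m·N/2 = 3.325·29/2 = 48.212500
base radius r_b = r_p·cos α = 48.212500·cos 19.162° = 45.541251
roll angle φ = 6.605° = 0.11527900 rad
x = r_b·(cos φ + φ·sin φ) = 45.541251·(0.99336273 + 0.11527900·0.11502384) = 45.842851
y = r_b·(sin φ − φ·cos φ) = 45.541251·(0.11502384 − 0.11527900·0.99336273) = 0.023225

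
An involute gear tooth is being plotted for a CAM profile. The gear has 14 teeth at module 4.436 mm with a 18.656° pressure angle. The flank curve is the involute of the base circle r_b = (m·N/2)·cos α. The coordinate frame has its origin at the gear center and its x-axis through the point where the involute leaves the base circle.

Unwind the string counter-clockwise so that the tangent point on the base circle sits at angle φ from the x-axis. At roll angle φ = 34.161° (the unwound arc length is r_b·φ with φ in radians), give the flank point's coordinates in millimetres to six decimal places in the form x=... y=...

pitch radius r_p = m·N/2 = 4.436·14/2 = 31.052000
base radius r_b = r_p·cos α = 31.052000·cos 18.656° = 29.420410
roll angle φ = 34.161° = 0.59622193 rad
x = r_b·(cos φ + φ·sin φ) = 29.420410·(0.82746298 + 0.59622193·0.56152027) = 34.193980
y = r_b·(sin φ − φ·cos φ) = 29.420410·(0.56152027 − 0.59622193·0.82746298) = 2.005551

x=34.193980 y=2.005551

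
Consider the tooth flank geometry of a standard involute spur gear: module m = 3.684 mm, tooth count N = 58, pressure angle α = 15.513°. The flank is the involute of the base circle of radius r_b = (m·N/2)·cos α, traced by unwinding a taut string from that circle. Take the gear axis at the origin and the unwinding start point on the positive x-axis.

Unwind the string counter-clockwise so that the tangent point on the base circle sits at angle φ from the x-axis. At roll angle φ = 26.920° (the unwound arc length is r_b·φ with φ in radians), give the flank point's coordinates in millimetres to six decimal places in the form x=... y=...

x=113.687060 y=3.481122

pitch radius r_p = m·N/2 = 3.684·58/2 = 106.836000
base radius r_b = r_p·cos α = 106.836000·cos 15.513° = 102.943943
roll angle φ = 26.920° = 0.46984263 rad
x = r_b·(cos φ + φ·sin φ) = 102.943943·(0.89163955 + 0.46984263·0.45274598) = 113.687060
y = r_b·(sin φ − φ·cos φ) = 102.943943·(0.45274598 − 0.46984263·0.89163955) = 3.481122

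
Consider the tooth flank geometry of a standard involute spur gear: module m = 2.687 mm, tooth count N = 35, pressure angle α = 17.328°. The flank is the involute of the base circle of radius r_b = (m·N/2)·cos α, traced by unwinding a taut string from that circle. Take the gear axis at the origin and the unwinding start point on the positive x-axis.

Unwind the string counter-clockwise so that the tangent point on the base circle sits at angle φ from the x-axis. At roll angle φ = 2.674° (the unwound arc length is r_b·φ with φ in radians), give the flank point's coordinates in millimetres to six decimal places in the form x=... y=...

x=44.937260 y=0.001521

pitch radius r_p = m·N/2 = 2.687·35/2 = 47.022500
base radius r_b = r_p·cos α = 47.022500·cos 17.328° = 44.888401
roll angle φ = 2.674° = 0.04667010 rad
x = r_b·(cos φ + φ·sin φ) = 44.888401·(0.99891115 + 0.04667010·0.04665316) = 44.937260
y = r_b·(sin φ − φ·cos φ) = 44.888401·(0.04665316 − 0.04667010·0.99891115) = 0.001521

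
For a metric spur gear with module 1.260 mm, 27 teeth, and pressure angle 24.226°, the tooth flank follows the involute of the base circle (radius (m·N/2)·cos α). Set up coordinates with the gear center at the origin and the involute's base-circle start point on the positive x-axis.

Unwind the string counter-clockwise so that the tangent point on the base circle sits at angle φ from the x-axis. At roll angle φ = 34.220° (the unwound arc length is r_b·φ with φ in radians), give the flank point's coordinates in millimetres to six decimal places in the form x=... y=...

pitch radius r_p = m·N/2 = 1.260·27/2 = 17.010000
base radius r_b = r_p·cos α = 17.010000·cos 24.226° = 15.511997
roll angle φ = 34.220° = 0.59725167 rad
x = r_b·(cos φ + φ·sin φ) = 15.511997·(0.82688432 + 0.59725167·0.56237205) = 18.036761
y = r_b·(sin φ − φ·cos φ) = 15.511997·(0.56237205 − 0.59725167·0.82688432) = 1.062789

x=18.036761 y=1.062789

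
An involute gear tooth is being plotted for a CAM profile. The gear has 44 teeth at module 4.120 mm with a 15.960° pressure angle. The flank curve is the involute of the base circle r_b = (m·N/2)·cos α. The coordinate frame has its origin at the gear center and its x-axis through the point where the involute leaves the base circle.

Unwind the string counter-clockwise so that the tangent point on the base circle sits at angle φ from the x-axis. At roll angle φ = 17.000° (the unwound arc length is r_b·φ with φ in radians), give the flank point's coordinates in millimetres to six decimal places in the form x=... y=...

pitch radius r_p = m·N/2 = 4.120·44/2 = 90.640000
base radius r_b = r_p·cos α = 90.640000·cos 15.960° = 87.146181
roll angle φ = 17.000° = 0.29670597 rad
x = r_b·(cos φ + φ·sin φ) = 87.146181·(0.95630476 + 0.29670597·0.29237170) = 90.898102
y = r_b·(sin φ − φ·cos φ) = 87.146181·(0.29237170 − 0.29670597·0.95630476) = 0.752104

x=90.898102 y=0.752104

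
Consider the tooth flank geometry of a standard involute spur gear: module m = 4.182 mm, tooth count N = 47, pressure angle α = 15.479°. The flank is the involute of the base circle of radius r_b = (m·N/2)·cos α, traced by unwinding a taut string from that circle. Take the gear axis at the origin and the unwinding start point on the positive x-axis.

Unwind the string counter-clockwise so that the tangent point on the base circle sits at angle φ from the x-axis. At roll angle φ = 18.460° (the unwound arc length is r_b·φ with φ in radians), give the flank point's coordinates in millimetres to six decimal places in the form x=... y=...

pitch radius r_p = m·N/2 = 4.182·47/2 = 98.277000
base radius r_b = r_p·cos α = 98.277000·cos 15.479° = 94.712330
roll angle φ = 18.460° = 0.32218778 rad
x = r_b·(cos φ + φ·sin φ) = 94.712330·(0.94854494 + 0.32218778·0.31664252) = 99.501297
y = r_b·(sin φ − φ·cos φ) = 94.712330·(0.31664252 − 0.32218778·0.94854494) = 1.044955

x=99.501297 y=1.044955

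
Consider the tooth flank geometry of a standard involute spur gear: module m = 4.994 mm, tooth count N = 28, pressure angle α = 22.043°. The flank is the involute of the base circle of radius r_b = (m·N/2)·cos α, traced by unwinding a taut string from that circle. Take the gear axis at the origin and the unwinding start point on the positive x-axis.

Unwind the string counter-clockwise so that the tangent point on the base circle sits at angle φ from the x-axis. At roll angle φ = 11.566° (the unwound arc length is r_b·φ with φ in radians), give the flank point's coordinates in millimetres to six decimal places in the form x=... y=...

pitch radius r_p = m·N/2 = 4.994·28/2 = 69.916000
base radius r_b = r_p·cos α = 69.916000·cos 22.043° = 64.805312
roll angle φ = 11.566° = 0.20186478 rad
x = r_b·(cos φ + φ·sin φ) = 64.805312·(0.97969440 + 0.20186478·0.20049659) = 66.112280
y = r_b·(sin φ − φ·cos φ) = 64.805312·(0.20049659 − 0.20186478·0.97969440) = 0.176970

x=66.112280 y=0.176970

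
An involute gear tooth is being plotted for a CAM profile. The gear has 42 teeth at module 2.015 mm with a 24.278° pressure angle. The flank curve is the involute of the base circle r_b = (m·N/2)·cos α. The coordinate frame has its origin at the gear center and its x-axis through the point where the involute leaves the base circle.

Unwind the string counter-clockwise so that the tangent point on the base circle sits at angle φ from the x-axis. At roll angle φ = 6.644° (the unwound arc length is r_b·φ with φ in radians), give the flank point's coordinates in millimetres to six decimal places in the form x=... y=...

x=38.831179 y=0.020021

pitch radius r_p = m·N/2 = 2.015·42/2 = 42.315000
base radius r_b = r_p·cos α = 42.315000·cos 24.278° = 38.572713
roll angle φ = 6.644° = 0.11595968 rad
x = r_b·(cos φ + φ·sin φ) = 38.572713·(0.99328421 + 0.11595968·0.11569997) = 38.831179
y = r_b·(sin φ − φ·cos φ) = 38.572713·(0.11569997 − 0.11595968·0.99328421) = 0.020021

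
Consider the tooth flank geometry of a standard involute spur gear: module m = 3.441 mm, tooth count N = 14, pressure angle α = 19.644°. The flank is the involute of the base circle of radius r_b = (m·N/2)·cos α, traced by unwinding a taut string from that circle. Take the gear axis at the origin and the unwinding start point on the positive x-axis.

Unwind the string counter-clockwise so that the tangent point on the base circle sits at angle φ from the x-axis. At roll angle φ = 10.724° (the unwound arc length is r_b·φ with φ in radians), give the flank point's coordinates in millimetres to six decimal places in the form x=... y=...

pitch radius r_p = m·N/2 = 3.441·14/2 = 24.087000
base radius r_b = r_p·cos α = 24.087000·cos 19.644° = 22.685126
roll angle φ = 10.724° = 0.18716911 rad
x = r_b·(cos φ + φ·sin φ) = 22.685126·(0.98253494 + 0.18716911·0.18607819) = 23.079009
y = r_b·(sin φ − φ·cos φ) = 22.685126·(0.18607819 − 0.18716911·0.98253494) = 0.049408

x=23.079009 y=0.049408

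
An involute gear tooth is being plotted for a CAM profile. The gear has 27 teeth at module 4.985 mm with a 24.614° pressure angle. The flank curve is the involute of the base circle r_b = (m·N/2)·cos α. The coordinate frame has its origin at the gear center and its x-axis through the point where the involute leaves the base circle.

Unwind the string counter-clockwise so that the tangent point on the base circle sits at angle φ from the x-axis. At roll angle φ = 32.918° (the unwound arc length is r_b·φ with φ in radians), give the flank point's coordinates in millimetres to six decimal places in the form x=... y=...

pitch radius r_p = m·N/2 = 4.985·27/2 = 67.297500
base radius r_b = r_p·cos α = 67.297500·cos 24.614° = 61.182470
roll angle φ = 32.918° = 0.57452748 rad
x = r_b·(cos φ + φ·sin φ) = 61.182470·(0.83944918 + 0.57452748·0.54343820) = 70.461976
y = r_b·(sin φ − φ·cos φ) = 61.182470·(0.54343820 − 0.57452748·0.83944918) = 3.741404

x=70.461976 y=3.741404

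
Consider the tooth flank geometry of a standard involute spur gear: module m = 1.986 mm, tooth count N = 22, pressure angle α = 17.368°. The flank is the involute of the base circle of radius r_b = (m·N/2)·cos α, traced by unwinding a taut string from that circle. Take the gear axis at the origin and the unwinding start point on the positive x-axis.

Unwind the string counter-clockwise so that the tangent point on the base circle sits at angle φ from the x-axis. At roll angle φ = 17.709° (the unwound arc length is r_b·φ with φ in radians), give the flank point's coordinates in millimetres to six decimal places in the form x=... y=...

x=21.822227 y=0.203256

pitch radius r_p = m·N/2 = 1.986·22/2 = 21.846000
base radius r_b = r_p·cos α = 21.846000·cos 17.368° = 20.849980
roll angle φ = 17.709° = 0.30908036 rad
x = r_b·(cos φ + φ·sin φ) = 20.849980·(0.95261371 + 0.30908036·0.30418270) = 21.822227
y = r_b·(sin φ − φ·cos φ) = 20.849980·(0.30418270 − 0.30908036·0.95261371) = 0.203256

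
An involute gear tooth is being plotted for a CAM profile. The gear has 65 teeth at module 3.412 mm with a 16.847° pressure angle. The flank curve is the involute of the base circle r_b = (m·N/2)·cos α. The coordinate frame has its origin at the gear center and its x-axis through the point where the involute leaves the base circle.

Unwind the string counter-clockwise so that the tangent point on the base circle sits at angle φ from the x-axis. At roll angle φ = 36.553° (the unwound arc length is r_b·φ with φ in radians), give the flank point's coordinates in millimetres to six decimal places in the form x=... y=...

pitch radius r_p = m·N/2 = 3.412·65/2 = 110.890000
base radius r_b = r_p·cos α = 110.890000·cos 16.847° = 106.130832
roll angle φ = 36.553° = 0.63797020 rad
x = r_b·(cos φ + φ·sin φ) = 106.130832·(0.80330629 + 0.63797020·0.59556612) = 125.580339
y = r_b·(sin φ − φ·cos φ) = 106.130832·(0.59556612 − 0.63797020·0.80330629) = 8.817418

x=125.580339 y=8.817418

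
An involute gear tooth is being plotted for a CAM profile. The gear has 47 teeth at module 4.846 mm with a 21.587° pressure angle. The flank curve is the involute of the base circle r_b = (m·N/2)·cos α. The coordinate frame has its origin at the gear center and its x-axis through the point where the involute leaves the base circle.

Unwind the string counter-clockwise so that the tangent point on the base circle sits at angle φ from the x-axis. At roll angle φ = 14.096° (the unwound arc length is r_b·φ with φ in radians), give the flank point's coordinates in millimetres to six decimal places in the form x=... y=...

x=109.049741 y=0.522440

pitch radius r_p = m·N/2 = 4.846·47/2 = 113.881000
base radius r_b = r_p·cos α = 113.881000·cos 21.587° = 105.893385
roll angle φ = 14.096° = 0.24602161 rad
x = r_b·(cos φ + φ·sin φ) = 105.893385·(0.96988902 + 0.24602161·0.24354730) = 109.049741
y = r_b·(sin φ − φ·cos φ) = 105.893385·(0.24354730 − 0.24602161·0.96988902) = 0.522440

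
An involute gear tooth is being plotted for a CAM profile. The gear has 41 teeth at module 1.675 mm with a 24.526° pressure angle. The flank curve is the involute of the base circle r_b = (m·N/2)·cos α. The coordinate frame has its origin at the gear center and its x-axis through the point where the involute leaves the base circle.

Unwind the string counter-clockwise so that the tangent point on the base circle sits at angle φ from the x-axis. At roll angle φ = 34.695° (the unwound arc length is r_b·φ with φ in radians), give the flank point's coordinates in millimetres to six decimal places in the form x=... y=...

x=36.452329 y=2.228456

pitch radius r_p = m·N/2 = 1.675·41/2 = 34.337500
base radius r_b = r_p·cos α = 34.337500·cos 24.526° = 31.239330
roll angle φ = 34.695° = 0.60554198 rad
x = r_b·(cos φ + φ·sin φ) = 31.239330·(0.82219372 + 0.60554198·0.56920778) = 36.452329
y = r_b·(sin φ − φ·cos φ) = 31.239330·(0.56920778 − 0.60554198·0.82219372) = 2.228456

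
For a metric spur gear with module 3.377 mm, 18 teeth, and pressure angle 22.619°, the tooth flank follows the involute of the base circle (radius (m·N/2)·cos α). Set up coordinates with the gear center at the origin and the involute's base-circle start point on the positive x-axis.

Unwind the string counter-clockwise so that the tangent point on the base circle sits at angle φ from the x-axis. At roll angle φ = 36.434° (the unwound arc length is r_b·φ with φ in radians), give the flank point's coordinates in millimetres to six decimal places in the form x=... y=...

x=33.166815 y=2.308776

pitch radius r_p = m·N/2 = 3.377·18/2 = 30.393000
base radius r_b = r_p·cos α = 30.393000·cos 22.619° = 28.055253
roll angle φ = 36.434° = 0.63589326 rad
x = r_b·(cos φ + φ·sin φ) = 28.055253·(0.80454151 + 0.63589326·0.59389642) = 33.166815
y = r_b·(sin φ − φ·cos φ) = 28.055253·(0.59389642 − 0.63589326·0.80454151) = 2.308776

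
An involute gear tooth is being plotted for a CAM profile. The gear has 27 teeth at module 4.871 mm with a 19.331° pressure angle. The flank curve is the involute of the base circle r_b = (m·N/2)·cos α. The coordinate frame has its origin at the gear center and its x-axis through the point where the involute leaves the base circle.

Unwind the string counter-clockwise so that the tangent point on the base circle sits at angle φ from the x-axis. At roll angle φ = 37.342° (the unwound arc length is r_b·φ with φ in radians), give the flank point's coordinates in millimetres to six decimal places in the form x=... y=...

x=73.863002 y=5.486467

pitch radius r_p = m·N/2 = 4.871·27/2 = 65.758500
base radius r_b = r_p·cos α = 65.758500·cos 19.331° = 62.051166
roll angle φ = 37.342° = 0.65174085 rad
x = r_b·(cos φ + φ·sin φ) = 62.051166·(0.79502905 + 0.65174085·0.60657135) = 73.863002
y = r_b·(sin φ − φ·cos φ) = 62.051166·(0.60657135 − 0.65174085·0.79502905) = 5.486467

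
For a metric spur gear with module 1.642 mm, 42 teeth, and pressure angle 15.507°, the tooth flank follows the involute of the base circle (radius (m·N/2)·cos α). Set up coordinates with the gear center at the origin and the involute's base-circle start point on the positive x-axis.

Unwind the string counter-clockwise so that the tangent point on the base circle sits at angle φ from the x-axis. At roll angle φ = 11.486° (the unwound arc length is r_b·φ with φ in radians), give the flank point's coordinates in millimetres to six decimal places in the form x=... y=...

x=33.887739 y=0.088871

pitch radius r_p = m·N/2 = 1.642·42/2 = 34.482000
base radius r_b = r_p·cos α = 34.482000·cos 15.507° = 33.226779
roll angle φ = 11.486° = 0.20046852 rad
x = r_b·(cos φ + φ·sin φ) = 33.226779·(0.97997339 + 0.20046852·0.19912849) = 33.887739
y = r_b·(sin φ − φ·cos φ) = 33.226779·(0.19912849 − 0.20046852·0.97997339) = 0.088871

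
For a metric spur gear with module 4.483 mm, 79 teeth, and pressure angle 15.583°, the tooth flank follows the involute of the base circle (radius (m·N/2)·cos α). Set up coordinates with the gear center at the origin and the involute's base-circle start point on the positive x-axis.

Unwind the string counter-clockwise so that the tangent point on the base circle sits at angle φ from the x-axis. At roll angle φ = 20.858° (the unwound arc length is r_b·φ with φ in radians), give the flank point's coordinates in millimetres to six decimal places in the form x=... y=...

pitch radius r_p = m·N/2 = 4.483·79/2 = 177.078500
base radius r_b = r_p·cos α = 177.078500·cos 15.583° = 170.569504
roll angle φ = 20.858° = 0.36404078 rad
x = r_b·(cos φ + φ·sin φ) = 170.569504·(0.93446573 + 0.36404078·0.35605310) = 181.500207
y = r_b·(sin φ − φ·cos φ) = 170.569504·(0.35605310 − 0.36404078·0.93446573) = 2.706847

x=181.500207 y=2.706847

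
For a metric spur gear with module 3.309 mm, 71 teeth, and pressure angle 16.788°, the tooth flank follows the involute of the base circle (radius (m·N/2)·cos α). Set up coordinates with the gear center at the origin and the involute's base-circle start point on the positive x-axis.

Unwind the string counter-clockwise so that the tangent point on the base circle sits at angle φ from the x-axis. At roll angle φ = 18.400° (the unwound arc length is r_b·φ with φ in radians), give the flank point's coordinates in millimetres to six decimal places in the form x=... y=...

x=118.113509 y=1.228820

pitch radius r_p = m·N/2 = 3.309·71/2 = 117.469500
base radius r_b = r_p·cos α = 117.469500·cos 16.788° = 112.462951
roll angle φ = 18.400° = 0.32114058 rad
x = r_b·(cos φ + φ·sin φ) = 112.462951·(0.94887601 + 0.32114058·0.31564904) = 118.113509
y = r_b·(sin φ − φ·cos φ) = 112.462951·(0.31564904 − 0.32114058·0.94887601) = 1.228820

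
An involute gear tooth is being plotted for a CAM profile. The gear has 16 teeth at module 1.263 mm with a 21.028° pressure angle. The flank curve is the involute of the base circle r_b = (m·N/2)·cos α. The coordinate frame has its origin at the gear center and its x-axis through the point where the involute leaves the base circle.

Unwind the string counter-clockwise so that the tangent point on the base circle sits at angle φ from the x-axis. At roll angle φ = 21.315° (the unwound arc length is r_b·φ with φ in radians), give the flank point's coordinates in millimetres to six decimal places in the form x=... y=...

pitch radius r_p = m·N/2 = 1.263·16/2 = 10.104000
base radius r_b = r_p·cos α = 10.104000·cos 21.028° = 9.431126
roll angle φ = 21.315° = 0.37201693 rad
x = r_b·(cos φ + φ·sin φ) = 9.431126·(0.93159610 + 0.37201693·0.36349513) = 10.061337
y = r_b·(sin φ − φ·cos φ) = 9.431126·(0.36349513 − 0.37201693·0.93159610) = 0.159628

x=10.061337 y=0.159628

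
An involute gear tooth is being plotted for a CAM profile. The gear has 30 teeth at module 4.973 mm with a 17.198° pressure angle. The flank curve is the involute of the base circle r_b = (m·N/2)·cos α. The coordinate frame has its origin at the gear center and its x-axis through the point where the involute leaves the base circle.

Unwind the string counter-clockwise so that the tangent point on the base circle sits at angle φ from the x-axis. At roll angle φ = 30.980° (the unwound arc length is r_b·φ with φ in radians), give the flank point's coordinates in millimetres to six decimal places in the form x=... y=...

pitch radius r_p = m·N/2 = 4.973·30/2 = 74.595000
base radius r_b = r_p·cos α = 74.595000·cos 17.198° = 71.259759
roll angle φ = 30.980° = 0.54070300 rad
x = r_b·(cos φ + φ·sin φ) = 71.259759·(0.85734703 + 0.54070300·0.51473884) = 80.927419
y = r_b·(sin φ − φ·cos φ) = 71.259759·(0.51473884 − 0.54070300·0.85734703) = 3.646271

x=80.927419 y=3.646271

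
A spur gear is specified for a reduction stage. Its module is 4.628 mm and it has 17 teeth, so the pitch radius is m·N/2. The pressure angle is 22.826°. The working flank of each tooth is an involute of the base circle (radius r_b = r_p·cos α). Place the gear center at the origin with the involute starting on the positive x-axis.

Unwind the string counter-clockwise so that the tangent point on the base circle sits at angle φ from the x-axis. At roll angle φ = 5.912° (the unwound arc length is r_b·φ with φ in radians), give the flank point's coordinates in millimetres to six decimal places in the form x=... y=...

pitch radius r_p = m·N/2 = 4.628·17/2 = 39.338000
base radius r_b = r_p·cos α = 39.338000·cos 22.826° = 36.257331
roll angle φ = 5.912° = 0.10318387 rad
x = r_b·(cos φ + φ·sin φ) = 36.257331·(0.99468127 + 0.10318387·0.10300086) = 36.449832
y = r_b·(sin φ − φ·cos φ) = 36.257331·(0.10300086 − 0.10318387·0.99468127) = 0.013263

x=36.449832 y=0.013263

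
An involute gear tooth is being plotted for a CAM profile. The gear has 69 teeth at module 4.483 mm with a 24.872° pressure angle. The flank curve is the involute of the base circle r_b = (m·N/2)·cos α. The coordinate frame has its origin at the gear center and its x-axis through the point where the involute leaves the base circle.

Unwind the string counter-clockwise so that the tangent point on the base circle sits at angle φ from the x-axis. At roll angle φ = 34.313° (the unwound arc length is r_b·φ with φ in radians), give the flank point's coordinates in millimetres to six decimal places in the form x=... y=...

x=163.269479 y=9.690471

pitch radius r_p = m·N/2 = 4.483·69/2 = 154.663500
base radius r_b = r_p·cos α = 154.663500·cos 24.872° = 140.318408
roll angle φ = 34.313° = 0.59887483 rad
x = r_b·(cos φ + φ·sin φ) = 140.318408·(0.82597041 + 0.59887483·0.56371347) = 163.269479
y = r_b·(sin φ − φ·cos φ) = 140.318408·(0.56371347 − 0.59887483·0.82597041) = 9.690471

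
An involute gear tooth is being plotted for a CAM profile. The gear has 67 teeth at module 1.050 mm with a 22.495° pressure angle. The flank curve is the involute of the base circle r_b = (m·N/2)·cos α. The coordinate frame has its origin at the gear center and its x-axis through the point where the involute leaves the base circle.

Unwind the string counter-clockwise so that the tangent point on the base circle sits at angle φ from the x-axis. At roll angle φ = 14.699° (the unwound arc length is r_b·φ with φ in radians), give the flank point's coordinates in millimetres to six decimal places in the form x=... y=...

pitch radius r_p = m·N/2 = 1.050·67/2 = 35.175000
base radius r_b = r_p·cos α = 35.175000·cos 22.495° = 32.498637
roll angle φ = 14.699° = 0.25654595 rad
x = r_b·(cos φ + φ·sin φ) = 32.498637·(0.96727218 + 0.25654595·0.25374106) = 33.550567
y = r_b·(sin φ − φ·cos φ) = 32.498637·(0.25374106 − 0.25654595·0.96727218) = 0.181710

x=33.550567 y=0.181710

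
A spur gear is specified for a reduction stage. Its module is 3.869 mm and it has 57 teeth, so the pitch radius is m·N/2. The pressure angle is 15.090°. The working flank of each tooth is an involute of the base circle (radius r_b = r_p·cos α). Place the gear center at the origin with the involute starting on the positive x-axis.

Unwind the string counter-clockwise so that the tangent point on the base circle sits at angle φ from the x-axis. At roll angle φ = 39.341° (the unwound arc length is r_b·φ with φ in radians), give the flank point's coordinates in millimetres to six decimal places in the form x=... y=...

x=128.679692 y=10.955593

pitch radius r_p = m·N/2 = 3.869·57/2 = 110.266500
base radius r_b = r_p·cos α = 110.266500·cos 15.090° = 106.464300
roll angle φ = 39.341° = 0.68662998 rad
x = r_b·(cos φ + φ·sin φ) = 106.464300·(0.77338677 + 0.68662998·0.63393446) = 128.679692
y = r_b·(sin φ − φ·cos φ) = 106.464300·(0.63393446 − 0.68662998·0.77338677) = 10.955593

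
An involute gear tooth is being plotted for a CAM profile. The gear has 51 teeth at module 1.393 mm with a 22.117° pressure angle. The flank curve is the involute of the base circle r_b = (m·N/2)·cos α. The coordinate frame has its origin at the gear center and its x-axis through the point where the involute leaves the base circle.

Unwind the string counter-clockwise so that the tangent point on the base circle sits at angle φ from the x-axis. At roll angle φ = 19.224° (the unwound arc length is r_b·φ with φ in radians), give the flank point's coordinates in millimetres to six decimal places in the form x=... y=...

x=34.708209 y=0.409678

pitch radius r_p = m·N/2 = 1.393·51/2 = 35.521500
base radius r_b = r_p·cos α = 35.521500·cos 22.117° = 32.907720
roll angle φ = 19.224° = 0.33552210 rad
x = r_b·(cos φ + φ·sin φ) = 32.907720·(0.94423853 + 0.33552210·0.32926220) = 34.708209
y = r_b·(sin φ − φ·cos φ) = 32.907720·(0.32926220 − 0.33552210·0.94423853) = 0.409678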